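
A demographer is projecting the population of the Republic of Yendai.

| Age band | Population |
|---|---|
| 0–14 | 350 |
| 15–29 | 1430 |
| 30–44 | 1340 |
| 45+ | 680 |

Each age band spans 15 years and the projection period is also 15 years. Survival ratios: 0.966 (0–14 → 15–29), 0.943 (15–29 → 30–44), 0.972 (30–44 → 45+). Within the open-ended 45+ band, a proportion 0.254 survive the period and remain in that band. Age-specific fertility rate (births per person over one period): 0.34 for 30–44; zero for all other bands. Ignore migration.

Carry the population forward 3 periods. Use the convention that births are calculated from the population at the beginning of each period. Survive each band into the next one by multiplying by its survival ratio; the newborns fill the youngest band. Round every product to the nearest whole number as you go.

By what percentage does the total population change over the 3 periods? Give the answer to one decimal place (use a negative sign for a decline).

-55.2

Period 1.
Births: 1340 × 0.34 = 456
15–29: 350 × 0.966 = 338
30–44: 1430 × 0.943 = 1348
45+: 1340 × 0.972 + 680 × 0.254 = 1302 + 173 = 1475
End of period: [456, 338, 1348, 1475]
Period 2.
Births: 1348 × 0.34 = 458
15–29: 456 × 0.966 = 440
30–44: 338 × 0.943 = 319
45+: 1348 × 0.972 + 1475 × 0.254 = 1310 + 375 = 1685
End of period: [458, 440, 319, 1685]
Period 3.
Births: 319 × 0.34 = 108
15–29: 458 × 0.966 = 442
30–44: 440 × 0.943 = 415
45+: 319 × 0.972 + 1685 × 0.254 = 310 + 428 = 738
End of period: [108, 442, 415, 738]
Total: 3800 → 1703; change = -2097; percentage change = -55.2%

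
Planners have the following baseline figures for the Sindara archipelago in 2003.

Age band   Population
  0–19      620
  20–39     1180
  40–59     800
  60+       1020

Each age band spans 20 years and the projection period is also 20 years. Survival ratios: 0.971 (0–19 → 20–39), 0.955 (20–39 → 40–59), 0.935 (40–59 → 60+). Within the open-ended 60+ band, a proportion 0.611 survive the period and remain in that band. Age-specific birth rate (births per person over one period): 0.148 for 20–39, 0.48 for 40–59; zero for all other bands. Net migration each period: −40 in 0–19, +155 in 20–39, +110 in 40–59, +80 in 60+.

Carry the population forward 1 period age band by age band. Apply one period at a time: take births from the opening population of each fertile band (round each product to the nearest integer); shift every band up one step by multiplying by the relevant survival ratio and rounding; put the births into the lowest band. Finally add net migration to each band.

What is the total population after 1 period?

3964

Call the bands 1 to 4, youngest first.
[period 1]
Births: 1180 × 0.148 = 175  |  800 × 0.48 = 384 — total 559
Band 2: 620 × 0.971 = 602
Band 3: 1180 × 0.955 = 1127
Band 4: 800 × 0.935 + 1020 × 0.611 = 748 + 623 = 1371
Net migration: Band 1 − 40 → 519; Band 2 + 155 → 757; Band 3 + 110 → 1237; Band 4 + 80 → 1451
Giving 519 / 757 / 1237 / 1451.
Total after period 1: 519 + 757 + 1237 + 1451 = 3964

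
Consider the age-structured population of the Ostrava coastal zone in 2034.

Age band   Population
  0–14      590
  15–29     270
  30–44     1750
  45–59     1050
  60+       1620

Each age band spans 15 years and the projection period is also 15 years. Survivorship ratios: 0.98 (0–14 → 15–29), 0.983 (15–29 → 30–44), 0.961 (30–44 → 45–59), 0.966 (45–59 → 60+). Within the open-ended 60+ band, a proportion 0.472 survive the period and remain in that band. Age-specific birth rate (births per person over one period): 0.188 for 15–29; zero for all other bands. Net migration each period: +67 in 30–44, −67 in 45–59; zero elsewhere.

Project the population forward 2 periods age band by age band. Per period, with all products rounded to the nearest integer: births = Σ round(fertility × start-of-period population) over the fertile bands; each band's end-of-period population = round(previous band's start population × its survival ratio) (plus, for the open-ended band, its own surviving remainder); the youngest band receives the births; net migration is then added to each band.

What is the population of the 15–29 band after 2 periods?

After projecting period 1:
Births: 270 * 0.188 = 51
15–29: 590 * 0.98 = 578
30–44: 270 * 0.983 = 265
45–59: 1750 * 0.961 = 1682
60+: 1050 * 0.966 + 1620 * 0.472 = 1014 + 765 = 1779
Net migration: 30–44 + 67 → 332; 45–59 − 67 → 1615
Population now: 0–14=51, 15–29=578, 30–44=332, 45–59=1615, 60+=1779
After projecting period 2:
Births: 578 * 0.188 = 109
15–29: 51 * 0.98 = 50
30–44: 578 * 0.983 = 568
45–59: 332 * 0.961 = 319
60+: 1615 * 0.966 + 1779 * 0.472 = 1560 + 840 = 2400
Net migration: 30–44 + 67 → 635; 45–59 − 67 → 252
Population now: 0–14=109, 15–29=50, 30–44=635, 45–59=252, 60+=2400

50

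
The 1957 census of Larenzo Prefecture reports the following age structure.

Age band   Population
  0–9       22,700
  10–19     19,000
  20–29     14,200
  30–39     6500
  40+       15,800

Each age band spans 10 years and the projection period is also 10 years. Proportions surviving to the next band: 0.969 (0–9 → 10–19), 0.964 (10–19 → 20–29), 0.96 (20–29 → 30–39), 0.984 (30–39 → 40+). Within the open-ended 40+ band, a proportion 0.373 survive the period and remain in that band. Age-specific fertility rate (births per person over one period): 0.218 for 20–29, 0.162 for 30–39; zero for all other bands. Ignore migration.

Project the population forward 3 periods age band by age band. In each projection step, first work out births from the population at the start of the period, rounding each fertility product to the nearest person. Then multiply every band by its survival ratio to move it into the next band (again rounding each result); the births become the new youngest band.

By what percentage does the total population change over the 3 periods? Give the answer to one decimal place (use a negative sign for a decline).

-21.1

Period 1.
Births: 14200 × 0.218 = 3096, 6500 × 0.162 = 1053 ⇒ total 4149
10–19: 22700 × 0.969 = 21996
20–29: 19000 × 0.964 = 18316
30–39: 14200 × 0.96 = 13632
40+: 6500 × 0.984 + 15800 × 0.373 = 6396 + 5893 = 12289
End of period: [4149, 21996, 18316, 13632, 12289]
Period 2.
Births: 18316 × 0.218 = 3993, 13632 × 0.162 = 2208 ⇒ total 6201
10–19: 4149 × 0.969 = 4020
20–29: 21996 × 0.964 = 21204
30–39: 18316 × 0.96 = 17583
40+: 13632 × 0.984 + 12289 × 0.373 = 13414 + 4584 = 17998
End of period: [6201, 4020, 21204, 17583, 17998]
Period 3.
Births: 21204 × 0.218 = 4622, 17583 × 0.162 = 2848 ⇒ total 7470
10–19: 6201 × 0.969 = 6009
20–29: 4020 × 0.964 = 3875
30–39: 21204 × 0.96 = 20356
40+: 17583 × 0.984 + 17998 × 0.373 = 17302 + 6713 = 24015
End of period: [7470, 6009, 3875, 20356, 24015]
Total: 78200 → 61725; change = -16475; percentage change = -21.1%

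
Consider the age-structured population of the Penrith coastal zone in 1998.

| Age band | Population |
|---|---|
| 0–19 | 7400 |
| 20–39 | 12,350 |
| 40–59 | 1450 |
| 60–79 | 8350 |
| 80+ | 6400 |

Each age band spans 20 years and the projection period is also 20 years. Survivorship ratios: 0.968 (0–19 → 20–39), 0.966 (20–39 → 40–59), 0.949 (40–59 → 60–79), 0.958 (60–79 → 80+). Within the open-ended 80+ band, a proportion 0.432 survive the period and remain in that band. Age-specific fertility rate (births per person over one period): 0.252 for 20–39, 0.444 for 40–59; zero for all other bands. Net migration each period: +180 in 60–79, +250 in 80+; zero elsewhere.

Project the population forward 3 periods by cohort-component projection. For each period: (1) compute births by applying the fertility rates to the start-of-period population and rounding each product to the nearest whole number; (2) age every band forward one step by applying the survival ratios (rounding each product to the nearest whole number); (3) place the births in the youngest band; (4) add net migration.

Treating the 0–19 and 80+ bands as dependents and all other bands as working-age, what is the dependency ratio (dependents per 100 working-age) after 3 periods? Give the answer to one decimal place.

105.4

Let group 1 be 0–19 through group 5 = 80+.
After projecting period 1:
Births: 12350 × 0.252 = 3112  |  1450 × 0.444 = 644 — total 3756
Group 2: 7400 × 0.968 = 7163
Group 3: 12350 × 0.966 = 11930
Group 4: 1450 × 0.949 = 1376
Group 5: 8350 × 0.958 + 6400 × 0.432 = 7999 + 2765 = 10764
Net migration: Group 4 + 180 → 1556; Group 5 + 250 → 11014
Population now: 0–19=3756, 20–39=7163, 40–59=11930, 60–79=1556, 80+=11014
After projecting period 2:
Births: 7163 × 0.252 = 1805  |  11930 × 0.444 = 5297 — total 7102
Group 2: 3756 × 0.968 = 3636
Group 3: 7163 × 0.966 = 6919
Group 4: 11930 × 0.949 = 11322
Group 5: 1556 × 0.958 + 11014 × 0.432 = 1491 + 4758 = 6249
Net migration: Group 4 + 180 → 11502; Group 5 + 250 → 6499
Population now: 0–19=7102, 20–39=3636, 40–59=6919, 60–79=11502, 80+=6499
After projecting period 3:
Births: 3636 × 0.252 = 916  |  6919 × 0.444 = 3072 — total 3988
Group 2: 7102 × 0.968 = 6875
Group 3: 3636 × 0.966 = 3512
Group 4: 6919 × 0.949 = 6566
Group 5: 11502 × 0.958 + 6499 × 0.432 = 11019 + 2808 = 13827
Net migration: Group 4 + 180 → 6746; Group 5 + 250 → 14077
Population now: 0–19=3988, 20–39=6875, 40–59=3512, 60–79=6746, 80+=14077
Dependents (band 0–19 + band 80+) = 3988 + 14077 = 18065; working-age = 17133; ratio = 18065/17133 × 100 = 105.4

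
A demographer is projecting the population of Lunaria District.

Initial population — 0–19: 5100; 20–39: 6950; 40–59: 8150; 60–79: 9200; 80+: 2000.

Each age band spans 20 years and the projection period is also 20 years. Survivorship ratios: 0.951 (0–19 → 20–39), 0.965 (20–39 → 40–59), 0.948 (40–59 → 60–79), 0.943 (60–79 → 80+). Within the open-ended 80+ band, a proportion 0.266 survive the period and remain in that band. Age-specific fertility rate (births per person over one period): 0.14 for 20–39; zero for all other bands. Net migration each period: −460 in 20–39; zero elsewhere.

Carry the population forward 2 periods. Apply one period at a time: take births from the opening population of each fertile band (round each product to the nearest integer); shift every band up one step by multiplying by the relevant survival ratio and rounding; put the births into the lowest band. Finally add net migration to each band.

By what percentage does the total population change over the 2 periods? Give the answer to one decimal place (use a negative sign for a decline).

-31.8

Period 1.
Births: 6950 * 0.14 = 973
20–39: 5100 * 0.951 = 4850
40–59: 6950 * 0.965 = 6707
60–79: 8150 * 0.948 = 7726
80+: 9200 * 0.943 + 2000 * 0.266 = 8676 + 532 = 9208
Net migration: 20–39 − 460 → 4390
→ [973, 4390, 6707, 7726, 9208]
Period 2.
Births: 4390 * 0.14 = 615
20–39: 973 * 0.951 = 925
40–59: 4390 * 0.965 = 4236
60–79: 6707 * 0.948 = 6358
80+: 7726 * 0.943 + 9208 * 0.266 = 7286 + 2449 = 9735
Net migration: 20–39 − 460 → 465
→ [615, 465, 4236, 6358, 9735]
Total: 31400 → 21409; change = -9991; percentage change = -31.8%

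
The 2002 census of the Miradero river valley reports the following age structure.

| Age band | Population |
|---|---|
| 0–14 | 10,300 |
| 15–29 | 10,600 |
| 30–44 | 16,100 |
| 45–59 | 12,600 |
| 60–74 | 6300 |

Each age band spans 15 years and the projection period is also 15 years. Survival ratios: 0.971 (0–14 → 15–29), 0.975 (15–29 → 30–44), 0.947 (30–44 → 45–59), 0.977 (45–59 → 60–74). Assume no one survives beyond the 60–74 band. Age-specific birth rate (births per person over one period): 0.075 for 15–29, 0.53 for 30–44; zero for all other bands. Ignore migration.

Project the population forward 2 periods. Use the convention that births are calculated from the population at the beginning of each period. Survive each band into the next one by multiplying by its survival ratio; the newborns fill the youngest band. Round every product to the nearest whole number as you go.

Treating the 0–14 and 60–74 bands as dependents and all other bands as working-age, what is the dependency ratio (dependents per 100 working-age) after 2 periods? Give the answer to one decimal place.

Period 1:
Births: 10600 × 0.075 = 795  |  16100 × 0.53 = 8533 ⇒ total 9328
15–29: 10300 × 0.971 = 10001
30–44: 10600 × 0.975 = 10335
45–59: 16100 × 0.947 = 15247
60–74: 12600 × 0.977 = 12310
Population now: 0–14=9328, 15–29=10001, 30–44=10335, 45–59=15247, 60–74=12310
Period 2:
Births: 10001 × 0.075 = 750  |  10335 × 0.53 = 5478 ⇒ total 6228
15–29: 9328 × 0.971 = 9057
30–44: 10001 × 0.975 = 9751
45–59: 10335 × 0.947 = 9787
60–74: 15247 × 0.977 = 14896
Population now: 0–14=6228, 15–29=9057, 30–44=9751, 45–59=9787, 60–74=14896
Dependents (band 0–14 + band 60–74) = 6228 + 14896 = 21124; working-age = 28595; ratio = 21124/28595 × 100 = 73.9

73.9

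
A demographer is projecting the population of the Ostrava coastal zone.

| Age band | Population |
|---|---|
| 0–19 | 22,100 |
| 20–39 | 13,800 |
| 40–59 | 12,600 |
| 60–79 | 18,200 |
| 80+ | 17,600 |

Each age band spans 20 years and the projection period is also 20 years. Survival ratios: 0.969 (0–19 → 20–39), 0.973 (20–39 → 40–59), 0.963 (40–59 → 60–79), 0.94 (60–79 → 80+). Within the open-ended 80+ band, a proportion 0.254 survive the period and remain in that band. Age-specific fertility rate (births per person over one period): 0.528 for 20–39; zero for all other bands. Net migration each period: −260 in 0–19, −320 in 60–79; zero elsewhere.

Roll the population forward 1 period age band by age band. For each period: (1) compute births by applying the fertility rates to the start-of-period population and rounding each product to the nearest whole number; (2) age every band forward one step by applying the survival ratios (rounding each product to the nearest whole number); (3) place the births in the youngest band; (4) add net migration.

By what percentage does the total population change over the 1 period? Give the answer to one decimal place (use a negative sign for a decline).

After projecting period 1:
Births: 13800 × 0.528 = 7286
20–39: 22100 × 0.969 = 21415
40–59: 13800 × 0.973 = 13427
60–79: 12600 × 0.963 = 12134
80+: 18200 × 0.94 + 17600 × 0.254 = 17108 + 4470 = 21578
Net migration: 0–19 − 260 → 7026; 60–79 − 320 → 11814
End of period: [7026, 21415, 13427, 11814, 21578]
Total: 84300 → 75260; change = -9040; percentage change = -10.7%

-10.7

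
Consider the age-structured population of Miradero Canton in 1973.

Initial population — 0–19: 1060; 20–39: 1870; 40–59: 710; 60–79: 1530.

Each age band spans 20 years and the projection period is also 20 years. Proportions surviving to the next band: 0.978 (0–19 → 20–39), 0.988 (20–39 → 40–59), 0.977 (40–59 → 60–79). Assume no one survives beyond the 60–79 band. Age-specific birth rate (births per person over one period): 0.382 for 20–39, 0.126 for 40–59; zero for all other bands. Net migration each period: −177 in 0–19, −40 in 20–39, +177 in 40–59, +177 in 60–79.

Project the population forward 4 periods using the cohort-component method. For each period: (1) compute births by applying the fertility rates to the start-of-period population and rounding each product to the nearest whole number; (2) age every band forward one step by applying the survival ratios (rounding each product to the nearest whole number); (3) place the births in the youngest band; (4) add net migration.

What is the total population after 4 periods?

Period 1:
Births: 1870 * 0.382 = 714  |  710 * 0.126 = 89 ⇒ total 803
20–39: 1060 * 0.978 = 1037
40–59: 1870 * 0.988 = 1848
60–79: 710 * 0.977 = 694
Net migration: 0–19 − 177 → 626; 20–39 − 40 → 997; 40–59 + 177 → 2025; 60–79 + 177 → 871
End of period: [626, 997, 2025, 871]
Period 2:
Births: 997 * 0.382 = 381  |  2025 * 0.126 = 255 ⇒ total 636
20–39: 626 * 0.978 = 612
40–59: 997 * 0.988 = 985
60–79: 2025 * 0.977 = 1978
Net migration: 0–19 − 177 → 459; 20–39 − 40 → 572; 40–59 + 177 → 1162; 60–79 + 177 → 2155
End of period: [459, 572, 1162, 2155]
Period 3:
Births: 572 * 0.382 = 219  |  1162 * 0.126 = 146 ⇒ total 365
20–39: 459 * 0.978 = 449
40–59: 572 * 0.988 = 565
60–79: 1162 * 0.977 = 1135
Net migration: 0–19 − 177 → 188; 20–39 − 40 → 409; 40–59 + 177 → 742; 60–79 + 177 → 1312
End of period: [188, 409, 742, 1312]
Period 4:
Births: 409 * 0.382 = 156  |  742 * 0.126 = 93 ⇒ total 249
20–39: 188 * 0.978 = 184
40–59: 409 * 0.988 = 404
60–79: 742 * 0.977 = 725
Net migration: 0–19 − 177 → 72; 20–39 − 40 → 144; 40–59 + 177 → 581; 60–79 + 177 → 902
End of period: [72, 144, 581, 902]
Total after period 4: 72 + 144 + 581 + 902 = 1699

1699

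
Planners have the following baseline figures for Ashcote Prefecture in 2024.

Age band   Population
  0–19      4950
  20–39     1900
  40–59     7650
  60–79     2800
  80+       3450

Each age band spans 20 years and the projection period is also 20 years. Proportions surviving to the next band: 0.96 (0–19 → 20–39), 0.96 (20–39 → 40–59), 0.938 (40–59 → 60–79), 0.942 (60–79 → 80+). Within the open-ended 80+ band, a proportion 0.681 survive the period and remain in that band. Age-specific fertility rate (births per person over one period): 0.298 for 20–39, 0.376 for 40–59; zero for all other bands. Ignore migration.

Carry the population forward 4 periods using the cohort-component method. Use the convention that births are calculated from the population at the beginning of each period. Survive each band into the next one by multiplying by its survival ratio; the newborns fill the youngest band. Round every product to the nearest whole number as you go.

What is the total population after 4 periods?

Period 1.
Births: 1900 × 0.298 = 566 ; 7650 × 0.376 = 2876 → total 3442
20–39: 4950 × 0.96 = 4752
40–59: 1900 × 0.96 = 1824
60–79: 7650 × 0.938 = 7176
80+: 2800 × 0.942 + 3450 × 0.681 = 2638 + 2349 = 4987
Giving 3442 / 4752 / 1824 / 7176 / 4987.
Period 2.
Births: 4752 × 0.298 = 1416 ; 1824 × 0.376 = 686 → total 2102
20–39: 3442 × 0.96 = 3304
40–59: 4752 × 0.96 = 4562
60–79: 1824 × 0.938 = 1711
80+: 7176 × 0.942 + 4987 × 0.681 = 6760 + 3396 = 10156
Giving 2102 / 3304 / 4562 / 1711 / 10156.
Period 3.
Births: 3304 × 0.298 = 985 ; 4562 × 0.376 = 1715 → total 2700
20–39: 2102 × 0.96 = 2018
40–59: 3304 × 0.96 = 3172
60–79: 4562 × 0.938 = 4279
80+: 1711 × 0.942 + 10156 × 0.681 = 1612 + 6916 = 8528
Giving 2700 / 2018 / 3172 / 4279 / 8528.
Period 4.
Births: 2018 × 0.298 = 601 ; 3172 × 0.376 = 1193 → total 1794
20–39: 2700 × 0.96 = 2592
40–59: 2018 × 0.96 = 1937
60–79: 3172 × 0.938 = 2975
80+: 4279 × 0.942 + 8528 × 0.681 = 4031 + 5808 = 9839
Giving 1794 / 2592 / 1937 / 2975 / 9839.
Total after period 4: 1794 + 2592 + 1937 + 2975 + 9839 = 19137

19137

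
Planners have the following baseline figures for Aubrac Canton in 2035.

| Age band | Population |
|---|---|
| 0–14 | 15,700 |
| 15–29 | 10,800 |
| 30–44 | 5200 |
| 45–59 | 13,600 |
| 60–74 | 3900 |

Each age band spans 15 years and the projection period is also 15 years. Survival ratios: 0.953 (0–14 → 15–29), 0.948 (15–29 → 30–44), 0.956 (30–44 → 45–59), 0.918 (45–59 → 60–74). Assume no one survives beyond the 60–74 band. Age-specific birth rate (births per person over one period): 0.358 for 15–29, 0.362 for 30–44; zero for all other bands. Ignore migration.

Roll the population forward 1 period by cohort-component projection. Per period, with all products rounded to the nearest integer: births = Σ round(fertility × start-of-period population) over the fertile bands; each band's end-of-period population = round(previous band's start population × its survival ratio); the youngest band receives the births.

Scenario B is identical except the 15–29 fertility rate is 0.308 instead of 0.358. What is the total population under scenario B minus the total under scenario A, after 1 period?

-540

(Groups numbered youngest = 1 to oldest = 5.)
After projecting period 1:
Births: 10800 × 0.358 = 3866, 5200 × 0.362 = 1882 → total 5748
Group 2: 15700 × 0.953 = 14962
Group 3: 10800 × 0.948 = 10238
Group 4: 5200 × 0.956 = 4971
Group 5: 13600 × 0.918 = 12485
→ [5748, 14962, 10238, 4971, 12485]
Scenario A total after 1 period: 48404
Scenario B projection —
After projecting period 1:
Births: 10800 × 0.308 = 3326, 5200 × 0.362 = 1882 → total 5208
Group 2: 15700 × 0.953 = 14962
Group 3: 10800 × 0.948 = 10238
Group 4: 5200 × 0.956 = 4971
Group 5: 13600 × 0.918 = 12485
→ [5208, 14962, 10238, 4971, 12485]
Scenario B total after 1 period: 47864
Difference B − A = 47864 − 48404 = -540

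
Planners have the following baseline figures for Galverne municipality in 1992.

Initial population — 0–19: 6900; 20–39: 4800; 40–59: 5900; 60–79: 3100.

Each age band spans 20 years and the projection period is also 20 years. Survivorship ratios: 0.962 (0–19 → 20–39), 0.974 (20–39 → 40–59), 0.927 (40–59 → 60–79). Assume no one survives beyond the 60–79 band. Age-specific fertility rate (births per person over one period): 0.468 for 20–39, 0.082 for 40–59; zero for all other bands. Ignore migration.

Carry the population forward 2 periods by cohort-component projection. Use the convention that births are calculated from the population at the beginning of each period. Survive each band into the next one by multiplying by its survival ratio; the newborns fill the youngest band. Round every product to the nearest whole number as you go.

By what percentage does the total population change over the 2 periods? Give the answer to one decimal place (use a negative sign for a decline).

-18.3

Period 1:
Births: 4800 * 0.468 = 2246 ; 5900 * 0.082 = 484 — total 2730
20–39: 6900 * 0.962 = 6638
40–59: 4800 * 0.974 = 4675
60–79: 5900 * 0.927 = 5469
→ [2730, 6638, 4675, 5469]
Period 2:
Births: 6638 * 0.468 = 3107 ; 4675 * 0.082 = 383 — total 3490
20–39: 2730 * 0.962 = 2626
40–59: 6638 * 0.974 = 6465
60–79: 4675 * 0.927 = 4334
→ [3490, 2626, 6465, 4334]
Total: 20700 → 16915; change = -3785; percentage change = -18.3%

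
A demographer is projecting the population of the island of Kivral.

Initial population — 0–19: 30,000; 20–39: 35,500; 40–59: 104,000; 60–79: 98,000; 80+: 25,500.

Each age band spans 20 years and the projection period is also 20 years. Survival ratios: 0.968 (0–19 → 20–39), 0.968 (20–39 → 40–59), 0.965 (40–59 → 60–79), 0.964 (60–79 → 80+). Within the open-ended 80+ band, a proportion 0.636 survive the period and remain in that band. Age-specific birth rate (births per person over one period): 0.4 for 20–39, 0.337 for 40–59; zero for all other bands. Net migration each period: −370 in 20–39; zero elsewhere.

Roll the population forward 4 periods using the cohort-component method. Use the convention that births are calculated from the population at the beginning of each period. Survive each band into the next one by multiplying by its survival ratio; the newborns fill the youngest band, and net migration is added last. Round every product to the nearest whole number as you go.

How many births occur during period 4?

Let group 1 be 0–19 through group 5 = 80+.
Period 1.
Births: 35500 * 0.4 = 14200 ; 104000 * 0.337 = 35048 ⇒ total 49248
Group 2: 30000 * 0.968 = 29040
Group 3: 35500 * 0.968 = 34364
Group 4: 104000 * 0.965 = 100360
Group 5: 98000 * 0.964 + 25500 * 0.636 = 94472 + 16218 = 110690
Net migration: Group 2 − 370 → 28670
→ [49248, 28670, 34364, 100360, 110690]
Period 2.
Births: 28670 * 0.4 = 11468 ; 34364 * 0.337 = 11581 ⇒ total 23049
Group 2: 49248 * 0.968 = 47672
Group 3: 28670 * 0.968 = 27753
Group 4: 34364 * 0.965 = 33161
Group 5: 100360 * 0.964 + 110690 * 0.636 = 96747 + 70399 = 167146
Net migration: Group 2 − 370 → 47302
→ [23049, 47302, 27753, 33161, 167146]
Period 3.
Births: 47302 * 0.4 = 18921 ; 27753 * 0.337 = 9353 ⇒ total 28274
Group 2: 23049 * 0.968 = 22311
Group 3: 47302 * 0.968 = 45788
Group 4: 27753 * 0.965 = 26782
Group 5: 33161 * 0.964 + 167146 * 0.636 = 31967 + 106305 = 138272
Net migration: Group 2 − 370 → 21941
→ [28274, 21941, 45788, 26782, 138272]
Period 4.
Births: 21941 * 0.4 = 8776 ; 45788 * 0.337 = 15431 ⇒ total 24207
Group 2: 28274 * 0.968 = 27369
Group 3: 21941 * 0.968 = 21239
Group 4: 45788 * 0.965 = 44185
Group 5: 26782 * 0.964 + 138272 * 0.636 = 25818 + 87941 = 113759
Net migration: Group 2 − 370 → 26999
→ [24207, 26999, 21239, 44185, 113759]

24207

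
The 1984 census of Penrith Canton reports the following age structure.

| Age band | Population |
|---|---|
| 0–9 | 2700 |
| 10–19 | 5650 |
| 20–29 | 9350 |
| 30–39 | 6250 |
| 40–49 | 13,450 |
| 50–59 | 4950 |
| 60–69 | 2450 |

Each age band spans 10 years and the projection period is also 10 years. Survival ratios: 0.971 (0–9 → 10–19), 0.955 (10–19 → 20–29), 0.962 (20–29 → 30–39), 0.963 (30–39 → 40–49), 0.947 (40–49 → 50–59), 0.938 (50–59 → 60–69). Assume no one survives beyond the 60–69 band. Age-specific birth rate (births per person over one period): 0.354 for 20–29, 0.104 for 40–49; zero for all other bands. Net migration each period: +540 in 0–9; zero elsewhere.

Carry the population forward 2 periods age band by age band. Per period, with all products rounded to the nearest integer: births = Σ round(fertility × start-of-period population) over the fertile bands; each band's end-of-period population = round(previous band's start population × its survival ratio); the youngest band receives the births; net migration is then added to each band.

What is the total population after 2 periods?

42177

Numbering the bands 1..7 from youngest to oldest:
Period 1:
Births: 9350 * 0.354 = 3310  |  13450 * 0.104 = 1399 ⇒ total 4709
Band 2: 2700 * 0.971 = 2622
Band 3: 5650 * 0.955 = 5396
Band 4: 9350 * 0.962 = 8995
Band 5: 6250 * 0.963 = 6019
Band 6: 13450 * 0.947 = 12737
Band 7: 4950 * 0.938 = 4643
Net migration: Band 1 + 540 → 5249
Giving 5249 / 2622 / 5396 / 8995 / 6019 / 12737 / 4643.
Period 2:
Births: 5396 * 0.354 = 1910  |  6019 * 0.104 = 626 ⇒ total 2536
Band 2: 5249 * 0.971 = 5097
Band 3: 2622 * 0.955 = 2504
Band 4: 5396 * 0.962 = 5191
Band 5: 8995 * 0.963 = 8662
Band 6: 6019 * 0.947 = 5700
Band 7: 12737 * 0.938 = 11947
Net migration: Band 1 + 540 → 3076
Giving 3076 / 5097 / 2504 / 5191 / 8662 / 5700 / 11947.
Total after period 2: 3076 + 5097 + 2504 + 5191 + 8662 + 5700 + 11947 = 42177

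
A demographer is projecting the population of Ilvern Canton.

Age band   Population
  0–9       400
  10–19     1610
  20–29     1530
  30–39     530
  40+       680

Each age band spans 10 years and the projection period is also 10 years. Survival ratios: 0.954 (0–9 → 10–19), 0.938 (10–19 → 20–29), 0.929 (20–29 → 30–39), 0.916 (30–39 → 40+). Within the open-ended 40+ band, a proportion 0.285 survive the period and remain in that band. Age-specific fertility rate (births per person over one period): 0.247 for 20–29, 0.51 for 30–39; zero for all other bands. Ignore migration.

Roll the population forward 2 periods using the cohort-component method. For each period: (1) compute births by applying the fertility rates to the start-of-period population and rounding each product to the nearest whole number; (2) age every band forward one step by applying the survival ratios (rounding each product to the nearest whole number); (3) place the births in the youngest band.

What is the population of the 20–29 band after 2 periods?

Let band 1 be 0–9 through band 5 = 40+.
Period 1.
Births: 1530 × 0.247 = 378, 530 × 0.51 = 270 ⇒ total 648
Band 2: 400 × 0.954 = 382
Band 3: 1610 × 0.938 = 1510
Band 4: 1530 × 0.929 = 1421
Band 5: 530 × 0.916 + 680 × 0.285 = 485 + 194 = 679
Giving 648 / 382 / 1510 / 1421 / 679.
Period 2.
Births: 1510 × 0.247 = 373, 1421 × 0.51 = 725 ⇒ total 1098
Band 2: 648 × 0.954 = 618
Band 3: 382 × 0.938 = 358
Band 4: 1510 × 0.929 = 1403
Band 5: 1421 × 0.916 + 679 × 0.285 = 1302 + 194 = 1496
Giving 1098 / 618 / 358 / 1403 / 1496.

358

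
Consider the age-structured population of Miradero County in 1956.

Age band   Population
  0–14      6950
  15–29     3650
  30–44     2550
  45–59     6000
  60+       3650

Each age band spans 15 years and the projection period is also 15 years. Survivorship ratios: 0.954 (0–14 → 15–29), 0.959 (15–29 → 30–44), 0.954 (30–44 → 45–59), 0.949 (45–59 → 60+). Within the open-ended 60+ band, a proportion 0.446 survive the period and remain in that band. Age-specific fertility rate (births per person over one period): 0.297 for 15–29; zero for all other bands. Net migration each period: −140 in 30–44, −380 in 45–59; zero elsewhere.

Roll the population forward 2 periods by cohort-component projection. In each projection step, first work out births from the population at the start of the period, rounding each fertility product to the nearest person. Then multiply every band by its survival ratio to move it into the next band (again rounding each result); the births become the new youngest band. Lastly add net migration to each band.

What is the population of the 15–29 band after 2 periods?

After projecting period 1:
Births: 3650 × 0.297 = 1084
15–29: 6950 × 0.954 = 6630
30–44: 3650 × 0.959 = 3500
45–59: 2550 × 0.954 = 2433
60+: 6000 × 0.949 + 3650 × 0.446 = 5694 + 1628 = 7322
Net migration: 30–44 − 140 → 3360; 45–59 − 380 → 2053
End of period: [1084, 6630, 3360, 2053, 7322]
After projecting period 2:
Births: 6630 × 0.297 = 1969
15–29: 1084 × 0.954 = 1034
30–44: 6630 × 0.959 = 6358
45–59: 3360 × 0.954 = 3205
60+: 2053 × 0.949 + 7322 × 0.446 = 1948 + 3266 = 5214
Net migration: 30–44 − 140 → 6218; 45–59 − 380 → 2825
End of period: [1969, 1034, 6218, 2825, 5214]

1034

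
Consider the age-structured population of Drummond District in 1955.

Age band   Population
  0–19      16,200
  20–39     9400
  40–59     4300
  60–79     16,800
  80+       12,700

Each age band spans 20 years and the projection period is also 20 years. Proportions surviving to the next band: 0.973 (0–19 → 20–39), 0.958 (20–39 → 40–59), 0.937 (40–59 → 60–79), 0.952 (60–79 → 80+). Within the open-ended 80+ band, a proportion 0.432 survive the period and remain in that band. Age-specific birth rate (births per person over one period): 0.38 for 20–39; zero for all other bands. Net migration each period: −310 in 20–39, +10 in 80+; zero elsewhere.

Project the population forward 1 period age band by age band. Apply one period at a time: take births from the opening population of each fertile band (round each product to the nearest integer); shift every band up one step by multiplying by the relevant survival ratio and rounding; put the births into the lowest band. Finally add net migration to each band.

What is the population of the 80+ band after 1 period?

(Groups numbered youngest = 1 to oldest = 5.)
Period 1:
Births: 9400 × 0.38 = 3572
Group 2: 16200 × 0.973 = 15763
Group 3: 9400 × 0.958 = 9005
Group 4: 4300 × 0.937 = 4029
Group 5: 16800 × 0.952 + 12700 × 0.432 = 15994 + 5486 = 21480
Net migration: Group 2 − 310 → 15453; Group 5 + 10 → 21490
End of period: [3572, 15453, 9005, 4029, 21490]

21490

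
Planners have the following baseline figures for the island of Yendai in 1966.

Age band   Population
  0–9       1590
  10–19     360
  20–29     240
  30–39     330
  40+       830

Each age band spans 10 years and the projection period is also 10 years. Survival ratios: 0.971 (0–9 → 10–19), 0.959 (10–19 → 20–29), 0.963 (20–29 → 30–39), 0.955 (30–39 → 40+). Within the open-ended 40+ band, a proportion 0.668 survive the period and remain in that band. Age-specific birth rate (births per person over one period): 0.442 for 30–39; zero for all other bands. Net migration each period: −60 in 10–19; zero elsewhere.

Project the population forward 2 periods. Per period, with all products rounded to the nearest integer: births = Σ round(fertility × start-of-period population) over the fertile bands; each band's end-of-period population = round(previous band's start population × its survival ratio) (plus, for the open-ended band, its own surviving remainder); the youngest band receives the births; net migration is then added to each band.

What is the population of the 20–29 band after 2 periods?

— Period 1 —
Births: 330 × 0.442 = 146
10–19: 1590 × 0.971 = 1544
20–29: 360 × 0.959 = 345
30–39: 240 × 0.963 = 231
40+: 330 × 0.955 + 830 × 0.668 = 315 + 554 = 869
Net migration: 10–19 − 60 → 1484
Population now: 0–9=146, 10–19=1484, 20–29=345, 30–39=231, 40+=869
— Period 2 —
Births: 231 × 0.442 = 102
10–19: 146 × 0.971 = 142
20–29: 1484 × 0.959 = 1423
30–39: 345 × 0.963 = 332
40+: 231 × 0.955 + 869 × 0.668 = 221 + 580 = 801
Net migration: 10–19 − 60 → 82
Population now: 0–9=102, 10–19=82, 20–29=1423, 30–39=332, 40+=801

1423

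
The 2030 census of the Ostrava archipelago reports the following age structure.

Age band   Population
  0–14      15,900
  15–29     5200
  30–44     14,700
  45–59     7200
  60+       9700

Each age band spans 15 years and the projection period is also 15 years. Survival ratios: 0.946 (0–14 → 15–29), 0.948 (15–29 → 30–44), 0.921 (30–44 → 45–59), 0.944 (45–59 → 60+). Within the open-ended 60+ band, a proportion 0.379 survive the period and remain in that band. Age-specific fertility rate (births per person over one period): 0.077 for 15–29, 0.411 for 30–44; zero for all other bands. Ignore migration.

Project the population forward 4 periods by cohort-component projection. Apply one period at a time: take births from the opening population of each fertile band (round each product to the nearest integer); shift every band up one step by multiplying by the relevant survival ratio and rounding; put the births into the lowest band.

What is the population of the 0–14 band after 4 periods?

2606

[period 1]
Births: 5200 × 0.077 = 400 ; 14700 × 0.411 = 6042 ⇒ total 6442
15–29: 15900 × 0.946 = 15041
30–44: 5200 × 0.948 = 4930
45–59: 14700 × 0.921 = 13539
60+: 7200 × 0.944 + 9700 × 0.379 = 6797 + 3676 = 10473
Population now: 0–14=6442, 15–29=15041, 30–44=4930, 45–59=13539, 60+=10473
[period 2]
Births: 15041 × 0.077 = 1158 ; 4930 × 0.411 = 2026 ⇒ total 3184
15–29: 6442 × 0.946 = 6094
30–44: 15041 × 0.948 = 14259
45–59: 4930 × 0.921 = 4541
60+: 13539 × 0.944 + 10473 × 0.379 = 12781 + 3969 = 16750
Population now: 0–14=3184, 15–29=6094, 30–44=14259, 45–59=4541, 60+=16750
[period 3]
Births: 6094 × 0.077 = 469 ; 14259 × 0.411 = 5860 ⇒ total 6329
15–29: 3184 × 0.946 = 3012
30–44: 6094 × 0.948 = 5777
45–59: 14259 × 0.921 = 13133
60+: 4541 × 0.944 + 16750 × 0.379 = 4287 + 6348 = 10635
Population now: 0–14=6329, 15–29=3012, 30–44=5777, 45–59=13133, 60+=10635
[period 4]
Births: 3012 × 0.077 = 232 ; 5777 × 0.411 = 2374 ⇒ total 2606
15–29: 6329 × 0.946 = 5987
30–44: 3012 × 0.948 = 2855
45–59: 5777 × 0.921 = 5321
60+: 13133 × 0.944 + 10635 × 0.379 = 12398 + 4031 = 16429
Population now: 0–14=2606, 15–29=5987, 30–44=2855, 45–59=5321, 60+=16429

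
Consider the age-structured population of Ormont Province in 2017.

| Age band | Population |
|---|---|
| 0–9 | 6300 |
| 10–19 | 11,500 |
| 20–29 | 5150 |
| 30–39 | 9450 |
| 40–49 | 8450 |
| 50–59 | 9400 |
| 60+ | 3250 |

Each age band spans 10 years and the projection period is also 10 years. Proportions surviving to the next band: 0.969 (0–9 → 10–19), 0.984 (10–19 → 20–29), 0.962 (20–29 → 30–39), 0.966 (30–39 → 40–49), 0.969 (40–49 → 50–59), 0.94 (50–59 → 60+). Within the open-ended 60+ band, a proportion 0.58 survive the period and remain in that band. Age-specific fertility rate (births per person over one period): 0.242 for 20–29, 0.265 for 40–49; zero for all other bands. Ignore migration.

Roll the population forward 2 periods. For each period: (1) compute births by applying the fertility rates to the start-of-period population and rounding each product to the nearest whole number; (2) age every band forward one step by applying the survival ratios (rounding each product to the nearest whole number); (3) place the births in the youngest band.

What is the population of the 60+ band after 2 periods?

Period 1.
Births: 5150 × 0.242 = 1246, 8450 × 0.265 = 2239 → 3485
10–19: 6300 × 0.969 = 6105
20–29: 11500 × 0.984 = 11316
30–39: 5150 × 0.962 = 4954
40–49: 9450 × 0.966 = 9129
50–59: 8450 × 0.969 = 8188
60+: 9400 × 0.94 + 3250 × 0.58 = 8836 + 1885 = 10721
Giving 3485 / 6105 / 11316 / 4954 / 9129 / 8188 / 10721.
Period 2.
Births: 11316 × 0.242 = 2738, 9129 × 0.265 = 2419 → 5157
10–19: 3485 × 0.969 = 3377
20–29: 6105 × 0.984 = 6007
30–39: 11316 × 0.962 = 10886
40–49: 4954 × 0.966 = 4786
50–59: 9129 × 0.969 = 8846
60+: 8188 × 0.94 + 10721 × 0.58 = 7697 + 6218 = 13915
Giving 5157 / 3377 / 6007 / 10886 / 4786 / 8846 / 13915.

13915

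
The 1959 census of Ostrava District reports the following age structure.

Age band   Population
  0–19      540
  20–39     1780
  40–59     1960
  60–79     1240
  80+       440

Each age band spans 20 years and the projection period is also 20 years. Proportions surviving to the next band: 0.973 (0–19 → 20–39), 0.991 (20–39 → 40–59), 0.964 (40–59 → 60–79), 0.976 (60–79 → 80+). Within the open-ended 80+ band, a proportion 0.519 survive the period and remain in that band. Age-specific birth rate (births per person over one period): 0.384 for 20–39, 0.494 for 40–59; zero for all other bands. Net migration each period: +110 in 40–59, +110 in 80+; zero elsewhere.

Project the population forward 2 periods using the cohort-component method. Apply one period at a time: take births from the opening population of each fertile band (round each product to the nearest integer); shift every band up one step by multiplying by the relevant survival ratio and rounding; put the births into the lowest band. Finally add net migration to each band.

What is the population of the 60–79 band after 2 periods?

[period 1]
Births: 1780 × 0.384 = 684  |  1960 × 0.494 = 968 → 1652
20–39: 540 × 0.973 = 525
40–59: 1780 × 0.991 = 1764
60–79: 1960 × 0.964 = 1889
80+: 1240 × 0.976 + 440 × 0.519 = 1210 + 228 = 1438
Net migration: 40–59 + 110 → 1874; 80+ + 110 → 1548
Giving 1652 / 525 / 1874 / 1889 / 1548.
[period 2]
Births: 525 × 0.384 = 202  |  1874 × 0.494 = 926 → 1128
20–39: 1652 × 0.973 = 1607
40–59: 525 × 0.991 = 520
60–79: 1874 × 0.964 = 1807
80+: 1889 × 0.976 + 1548 × 0.519 = 1844 + 803 = 2647
Net migration: 40–59 + 110 → 630; 80+ + 110 → 2757
Giving 1128 / 1607 / 630 / 1807 / 2757.

1807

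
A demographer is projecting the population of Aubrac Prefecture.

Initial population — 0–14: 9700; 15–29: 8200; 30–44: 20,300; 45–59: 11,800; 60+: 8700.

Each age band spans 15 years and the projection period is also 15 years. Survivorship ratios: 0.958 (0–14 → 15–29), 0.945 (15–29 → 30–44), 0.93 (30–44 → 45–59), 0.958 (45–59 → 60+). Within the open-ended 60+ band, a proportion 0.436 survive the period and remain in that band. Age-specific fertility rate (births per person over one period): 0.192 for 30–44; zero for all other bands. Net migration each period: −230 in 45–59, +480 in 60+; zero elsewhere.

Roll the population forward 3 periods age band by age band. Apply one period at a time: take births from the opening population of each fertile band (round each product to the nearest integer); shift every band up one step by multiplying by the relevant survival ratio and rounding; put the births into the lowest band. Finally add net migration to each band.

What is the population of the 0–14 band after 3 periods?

1686

— Period 1 —
Births: 20300 × 0.192 = 3898
15–29: 9700 × 0.958 = 9293
30–44: 8200 × 0.945 = 7749
45–59: 20300 × 0.93 = 18879
60+: 11800 × 0.958 + 8700 × 0.436 = 11304 + 3793 = 15097
Net migration: 45–59 − 230 → 18649; 60+ + 480 → 15577
Giving 3898 / 9293 / 7749 / 18649 / 15577.
— Period 2 —
Births: 7749 × 0.192 = 1488
15–29: 3898 × 0.958 = 3734
30–44: 9293 × 0.945 = 8782
45–59: 7749 × 0.93 = 7207
60+: 18649 × 0.958 + 15577 × 0.436 = 17866 + 6792 = 24658
Net migration: 45–59 − 230 → 6977; 60+ + 480 → 25138
Giving 1488 / 3734 / 8782 / 6977 / 25138.
— Period 3 —
Births: 8782 × 0.192 = 1686
15–29: 1488 × 0.958 = 1426
30–44: 3734 × 0.945 = 3529
45–59: 8782 × 0.93 = 8167
60+: 6977 × 0.958 + 25138 × 0.436 = 6684 + 10960 = 17644
Net migration: 45–59 − 230 → 7937; 60+ + 480 → 18124
Giving 1686 / 1426 / 3529 / 7937 / 18124.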